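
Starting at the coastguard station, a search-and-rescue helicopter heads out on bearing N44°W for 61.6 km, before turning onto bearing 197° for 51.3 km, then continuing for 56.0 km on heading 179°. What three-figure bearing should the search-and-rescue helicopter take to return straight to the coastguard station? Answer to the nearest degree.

043°

Leg 1 (N44°W, 61.6 km): east 61.6 sin 316° = -42.79, north 61.6 cos 316° = 44.31
Leg 2 (197°, 51.3 km): east 51.3 sin 197° = -15.00, north 51.3 cos 197° = -49.06
Leg 3 (179°, 56.0 km): east 56.0 sin 179° = 0.98, north 56.0 cos 179° = -55.99
Net displacement: -56.81 east, -60.74 north. Direction back to start is (56.81, 60.74): bearing = atan2(56.81, 60.74) mod 360° = 43.09° ≈ 043°.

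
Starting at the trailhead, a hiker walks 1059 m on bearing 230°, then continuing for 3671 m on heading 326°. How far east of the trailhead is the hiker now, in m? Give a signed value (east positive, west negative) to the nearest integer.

-2864 m

Leg 1 (230°, 1059 m): east 1059 sin 230° = -811.24, north 1059 cos 230° = -680.71
Leg 2 (326°, 3671 m): east 3671 sin 326° = -2052.80, north 3671 cos 326° = 3043.40
Net east component: -2864.04 m.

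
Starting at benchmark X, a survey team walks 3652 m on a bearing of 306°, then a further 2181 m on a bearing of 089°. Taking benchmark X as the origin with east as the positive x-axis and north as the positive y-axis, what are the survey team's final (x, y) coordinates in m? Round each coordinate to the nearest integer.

(-774, 2185)

Leg 1 (306°, 3652 m): east 3652 sin 306° = -2954.53, north 3652 cos 306° = 2146.59
Leg 2 (089°, 2181 m): east 2181 sin 89° = 2180.67, north 2181 cos 89° = 38.06
Summing: -773.86 m east, 2184.66 m north → (-774, 2185).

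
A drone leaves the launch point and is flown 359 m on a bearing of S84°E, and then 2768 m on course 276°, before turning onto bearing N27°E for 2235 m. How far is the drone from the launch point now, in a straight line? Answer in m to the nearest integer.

Leg 1 (S84°E, 359 m): east 359 sin 96° = 357.03, north 359 cos 96° = -37.53
Leg 2 (276°, 2768 m): east 2768 sin 276° = -2752.84, north 2768 cos 276° = 289.33
Leg 3 (N27°E, 2235 m): east 2235 sin 27° = 1014.67, north 2235 cos 27° = 1991.40
Net: -1381.13 east, 2243.21 north. Distance = √((-1381.13)² + (2243.21)²) = 2634.296 m.

2634 m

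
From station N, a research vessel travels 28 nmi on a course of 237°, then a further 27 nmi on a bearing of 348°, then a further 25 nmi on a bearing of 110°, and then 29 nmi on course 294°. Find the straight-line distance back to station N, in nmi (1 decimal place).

Leg 1 (237°, 28 nmi): east 28 sin 237° = -23.48, north 28 cos 237° = -15.25
Leg 2 (348°, 27 nmi): east 27 sin 348° = -5.61, north 27 cos 348° = 26.41
Leg 3 (110°, 25 nmi): east 25 sin 110° = 23.49, north 25 cos 110° = -8.55
Leg 4 (294°, 29 nmi): east 29 sin 294° = -26.49, north 29 cos 294° = 11.80
Net: -32.10 east, 14.40 north. Distance = √((-32.10)² + (14.40)²) = 35.181 nmi.

35.2 nmi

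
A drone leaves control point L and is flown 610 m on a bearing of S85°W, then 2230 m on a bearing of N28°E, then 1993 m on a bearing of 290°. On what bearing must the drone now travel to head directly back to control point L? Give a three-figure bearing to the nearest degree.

151°

Leg 1 (S85°W, 610 m): east 610 sin 265° = -607.68, north 610 cos 265° = -53.17
Leg 2 (N28°E, 2230 m): east 2230 sin 28° = 1046.92, north 2230 cos 28° = 1968.97
Leg 3 (290°, 1993 m): east 1993 sin 290° = -1872.81, north 1993 cos 290° = 681.65
Net displacement: -1433.56 east, 2597.45 north. Direction back to start is (1433.56, -2597.45): bearing = atan2(1433.56, -2597.45) mod 360° = 151.11° ≈ 151°.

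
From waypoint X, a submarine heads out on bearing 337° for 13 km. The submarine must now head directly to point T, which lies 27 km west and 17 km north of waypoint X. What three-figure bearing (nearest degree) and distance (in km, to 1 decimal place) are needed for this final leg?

283°, 22.5 km

Leg 1 (337°, 13 km): east 13 sin 337° = -5.08, north 13 cos 337° = 11.97
Current position: (-5.08, 11.97). Target: (-27, 17). Remaining: Δeast = -21.92, Δnorth = 5.03.
Bearing = atan2(-21.92, 5.03) mod 360° = 282.93°; distance = √((-21.92)² + (5.03)²) = 22.491 km.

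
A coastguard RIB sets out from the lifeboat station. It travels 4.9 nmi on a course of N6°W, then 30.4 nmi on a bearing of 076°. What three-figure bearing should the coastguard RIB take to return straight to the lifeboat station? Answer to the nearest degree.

Leg 1 (N6°W, 4.9 nmi): east 4.9 sin 354° = -0.51, north 4.9 cos 354° = 4.87
Leg 2 (076°, 30.4 nmi): east 30.4 sin 76° = 29.50, north 30.4 cos 76° = 7.35
Net displacement: 28.98 east, 12.23 north. Direction back to start is (-28.98, -12.23): bearing = atan2(-28.98, -12.23) mod 360° = 247.13° ≈ 247°.

247°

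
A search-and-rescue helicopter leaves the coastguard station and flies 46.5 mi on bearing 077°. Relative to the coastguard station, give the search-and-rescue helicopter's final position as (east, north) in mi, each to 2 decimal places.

Leg 1 (077°, 46.5 mi): east 46.5 sin 77° = 45.31, north 46.5 cos 77° = 10.46
Summing: 45.31 mi east, 10.46 mi north → (45.31, 10.46).

(45.31, 10.46)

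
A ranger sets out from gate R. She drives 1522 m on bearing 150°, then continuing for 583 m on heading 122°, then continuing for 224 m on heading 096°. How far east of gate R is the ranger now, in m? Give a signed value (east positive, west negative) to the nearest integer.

1478 m

Leg 1 (150°, 1522 m): east 1522 sin 150° = 761.00, north 1522 cos 150° = -1318.09
Leg 2 (122°, 583 m): east 583 sin 122° = 494.41, north 583 cos 122° = -308.94
Leg 3 (096°, 224 m): east 224 sin 96° = 222.77, north 224 cos 96° = -23.41
Net east component: 1478.18 m.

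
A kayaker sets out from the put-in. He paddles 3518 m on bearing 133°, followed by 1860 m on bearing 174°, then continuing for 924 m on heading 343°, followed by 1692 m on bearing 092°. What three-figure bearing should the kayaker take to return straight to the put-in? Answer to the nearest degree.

309°

Leg 1 (133°, 3518 m): east 3518 sin 133° = 2572.90, north 3518 cos 133° = -2399.27
Leg 2 (174°, 1860 m): east 1860 sin 174° = 194.42, north 1860 cos 174° = -1849.81
Leg 3 (343°, 924 m): east 924 sin 343° = -270.15, north 924 cos 343° = 883.63
Leg 4 (092°, 1692 m): east 1692 sin 92° = 1690.97, north 1692 cos 92° = -59.05
Net displacement: 4188.14 east, -3424.51 north. Direction back to start is (-4188.14, 3424.51): bearing = atan2(-4188.14, 3424.51) mod 360° = 309.27° ≈ 309°.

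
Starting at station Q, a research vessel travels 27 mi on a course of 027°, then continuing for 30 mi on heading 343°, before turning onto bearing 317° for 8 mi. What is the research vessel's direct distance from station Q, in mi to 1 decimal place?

Leg 1 (027°, 27 mi): east 27 sin 27° = 12.26, north 27 cos 27° = 24.06
Leg 2 (343°, 30 mi): east 30 sin 343° = -8.77, north 30 cos 343° = 28.69
Leg 3 (317°, 8 mi): east 8 sin 317° = -5.46, north 8 cos 317° = 5.85
Net: -1.97 east, 58.60 north. Distance = √((-1.97)² + (58.60)²) = 58.630 mi.

58.6 mi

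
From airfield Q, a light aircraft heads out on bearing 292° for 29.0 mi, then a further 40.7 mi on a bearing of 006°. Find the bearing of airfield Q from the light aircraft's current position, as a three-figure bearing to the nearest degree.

Leg 1 (292°, 29.0 mi): east 29.0 sin 292° = -26.89, north 29.0 cos 292° = 10.86
Leg 2 (006°, 40.7 mi): east 40.7 sin 6° = 4.25, north 40.7 cos 6° = 40.48
Net displacement: -22.63 east, 51.34 north. Direction back to start is (22.63, -51.34): bearing = atan2(22.63, -51.34) mod 360° = 156.21° ≈ 156°.

156°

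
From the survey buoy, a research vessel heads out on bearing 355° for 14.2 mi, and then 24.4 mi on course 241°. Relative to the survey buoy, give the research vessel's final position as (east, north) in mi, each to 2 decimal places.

(-22.58, 2.32)

Leg 1 (355°, 14.2 mi): east 14.2 sin 355° = -1.24, north 14.2 cos 355° = 14.15
Leg 2 (241°, 24.4 mi): east 24.4 sin 241° = -21.34, north 24.4 cos 241° = -11.83
Summing: -22.58 mi east, 2.32 mi north → (-22.58, 2.32).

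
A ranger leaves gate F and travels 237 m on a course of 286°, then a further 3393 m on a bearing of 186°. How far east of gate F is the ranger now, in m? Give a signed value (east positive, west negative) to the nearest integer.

-582 m

Leg 1 (286°, 237 m): east 237 sin 286° = -227.82, north 237 cos 286° = 65.33
Leg 2 (186°, 3393 m): east 3393 sin 186° = -354.67, north 3393 cos 186° = -3374.41
Net east component: -582.48 m.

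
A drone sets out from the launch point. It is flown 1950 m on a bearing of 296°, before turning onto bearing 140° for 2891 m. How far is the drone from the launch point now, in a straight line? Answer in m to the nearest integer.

1364 m

Leg 1 (296°, 1950 m): east 1950 sin 296° = -1752.65, north 1950 cos 296° = 854.82
Leg 2 (140°, 2891 m): east 2891 sin 140° = 1858.30, north 2891 cos 140° = -2214.63
Net: 105.65 east, -1359.81 north. Distance = √((105.65)² + (-1359.81)²) = 1363.909 m.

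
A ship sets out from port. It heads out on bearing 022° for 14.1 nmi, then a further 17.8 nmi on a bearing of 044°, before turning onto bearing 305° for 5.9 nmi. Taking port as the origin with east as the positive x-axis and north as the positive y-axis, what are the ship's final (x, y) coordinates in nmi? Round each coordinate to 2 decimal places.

Leg 1 (022°, 14.1 nmi): east 14.1 sin 22° = 5.28, north 14.1 cos 22° = 13.07
Leg 2 (044°, 17.8 nmi): east 17.8 sin 44° = 12.36, north 17.8 cos 44° = 12.80
Leg 3 (305°, 5.9 nmi): east 5.9 sin 305° = -4.83, north 5.9 cos 305° = 3.38
Summing: 12.81 nmi east, 29.26 nmi north → (12.81, 29.26).

(12.81, 29.26)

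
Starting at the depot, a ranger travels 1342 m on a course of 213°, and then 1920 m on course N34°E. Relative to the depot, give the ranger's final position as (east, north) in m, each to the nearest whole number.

(343, 466)

Leg 1 (213°, 1342 m): east 1342 sin 213° = -730.91, north 1342 cos 213° = -1125.50
Leg 2 (N34°E, 1920 m): east 1920 sin 34° = 1073.65, north 1920 cos 34° = 1591.75
Summing: 342.74 m east, 466.26 m north → (343, 466).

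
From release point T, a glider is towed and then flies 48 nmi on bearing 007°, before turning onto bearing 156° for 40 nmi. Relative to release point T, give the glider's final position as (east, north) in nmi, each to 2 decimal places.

Leg 1 (007°, 48 nmi): east 48 sin 7° = 5.85, north 48 cos 7° = 47.64
Leg 2 (156°, 40 nmi): east 40 sin 156° = 16.27, north 40 cos 156° = -36.54
Summing: 22.12 nmi east, 11.10 nmi north → (22.12, 11.10).

(22.12, 11.10)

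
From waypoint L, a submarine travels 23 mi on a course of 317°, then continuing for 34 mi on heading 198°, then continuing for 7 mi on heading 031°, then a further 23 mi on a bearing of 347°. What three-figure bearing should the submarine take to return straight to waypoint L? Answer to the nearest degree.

Leg 1 (317°, 23 mi): east 23 sin 317° = -15.69, north 23 cos 317° = 16.82
Leg 2 (198°, 34 mi): east 34 sin 198° = -10.51, north 34 cos 198° = -32.34
Leg 3 (031°, 7 mi): east 7 sin 31° = 3.61, north 7 cos 31° = 6.00
Leg 4 (347°, 23 mi): east 23 sin 347° = -5.17, north 23 cos 347° = 22.41
Net displacement: -27.76 east, 12.90 north. Direction back to start is (27.76, -12.90): bearing = atan2(27.76, -12.90) mod 360° = 114.92° ≈ 115°.

115°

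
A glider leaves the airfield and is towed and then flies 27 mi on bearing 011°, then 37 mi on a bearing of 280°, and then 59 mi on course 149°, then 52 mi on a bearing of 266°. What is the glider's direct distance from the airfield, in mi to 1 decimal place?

Leg 1 (011°, 27 mi): east 27 sin 11° = 5.15, north 27 cos 11° = 26.50
Leg 2 (280°, 37 mi): east 37 sin 280° = -36.44, north 37 cos 280° = 6.42
Leg 3 (149°, 59 mi): east 59 sin 149° = 30.39, north 59 cos 149° = -50.57
Leg 4 (266°, 52 mi): east 52 sin 266° = -51.87, north 52 cos 266° = -3.63
Net: -52.77 east, -21.27 north. Distance = √((-52.77)² + (-21.27)²) = 56.898 mi.

56.9 mi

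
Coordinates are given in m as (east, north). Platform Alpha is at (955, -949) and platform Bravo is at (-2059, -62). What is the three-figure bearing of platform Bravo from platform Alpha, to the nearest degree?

286°

Δeast = -2059 − 955 = -3014.00; Δnorth = -62 − -949 = 887.00.
Bearing = atan2(Δeast, Δnorth) mod 360° = 286.40° ≈ 286°.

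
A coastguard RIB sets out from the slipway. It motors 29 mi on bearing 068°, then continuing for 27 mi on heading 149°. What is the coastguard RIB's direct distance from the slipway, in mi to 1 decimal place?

Leg 1 (068°, 29 mi): east 29 sin 68° = 26.89, north 29 cos 68° = 10.86
Leg 2 (149°, 27 mi): east 27 sin 149° = 13.91, north 27 cos 149° = -23.14
Net: 40.79 east, -12.28 north. Distance = √((40.79)² + (-12.28)²) = 42.603 mi.

42.6 mi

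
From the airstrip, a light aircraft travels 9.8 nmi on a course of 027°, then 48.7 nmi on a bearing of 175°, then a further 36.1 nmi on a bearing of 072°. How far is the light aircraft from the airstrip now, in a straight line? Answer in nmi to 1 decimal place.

51.7 nmi

Leg 1 (027°, 9.8 nmi): east 9.8 sin 27° = 4.45, north 9.8 cos 27° = 8.73
Leg 2 (175°, 48.7 nmi): east 48.7 sin 175° = 4.24, north 48.7 cos 175° = -48.51
Leg 3 (072°, 36.1 nmi): east 36.1 sin 72° = 34.33, north 36.1 cos 72° = 11.16
Net: 43.03 east, -28.63 north. Distance = √((43.03)² + (-28.63)²) = 51.680 nmi.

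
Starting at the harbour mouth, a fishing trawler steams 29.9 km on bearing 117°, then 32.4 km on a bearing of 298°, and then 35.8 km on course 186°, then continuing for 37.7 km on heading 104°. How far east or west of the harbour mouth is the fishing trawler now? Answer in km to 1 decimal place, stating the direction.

30.9 km east

Leg 1 (117°, 29.9 km): east 29.9 sin 117° = 26.64, north 29.9 cos 117° = -13.57
Leg 2 (298°, 32.4 km): east 32.4 sin 298° = -28.61, north 32.4 cos 298° = 15.21
Leg 3 (186°, 35.8 km): east 35.8 sin 186° = -3.74, north 35.8 cos 186° = -35.60
Leg 4 (104°, 37.7 km): east 37.7 sin 104° = 36.58, north 37.7 cos 104° = -9.12
Net east component: 30.87 km.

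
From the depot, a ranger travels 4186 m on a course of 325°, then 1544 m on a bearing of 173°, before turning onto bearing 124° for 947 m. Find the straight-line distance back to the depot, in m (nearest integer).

Leg 1 (325°, 4186 m): east 4186 sin 325° = -2400.99, north 4186 cos 325° = 3428.97
Leg 2 (173°, 1544 m): east 1544 sin 173° = 188.17, north 1544 cos 173° = -1532.49
Leg 3 (124°, 947 m): east 947 sin 124° = 785.10, north 947 cos 124° = -529.56
Net: -1427.73 east, 1366.92 north. Distance = √((-1427.73)² + (1366.92)²) = 1976.583 m.

1977 m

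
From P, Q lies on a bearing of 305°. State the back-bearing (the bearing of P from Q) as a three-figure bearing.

Back-bearing = 305° − 180° = 125°.

125°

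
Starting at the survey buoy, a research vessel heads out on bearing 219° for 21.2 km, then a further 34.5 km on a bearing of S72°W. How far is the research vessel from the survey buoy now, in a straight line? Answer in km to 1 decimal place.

Leg 1 (219°, 21.2 km): east 21.2 sin 219° = -13.34, north 21.2 cos 219° = -16.48
Leg 2 (S72°W, 34.5 km): east 34.5 sin 252° = -32.81, north 34.5 cos 252° = -10.66
Net: -46.15 east, -27.14 north. Distance = √((-46.15)² + (-27.14)²) = 53.540 km.

53.5 km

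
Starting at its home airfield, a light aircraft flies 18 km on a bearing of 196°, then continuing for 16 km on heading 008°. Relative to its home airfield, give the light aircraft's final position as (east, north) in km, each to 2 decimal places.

Leg 1 (196°, 18 km): east 18 sin 196° = -4.96, north 18 cos 196° = -17.30
Leg 2 (008°, 16 km): east 16 sin 8° = 2.23, north 16 cos 8° = 15.84
Summing: -2.73 km east, -1.46 km north → (-2.73, -1.46).

(-2.73, -1.46)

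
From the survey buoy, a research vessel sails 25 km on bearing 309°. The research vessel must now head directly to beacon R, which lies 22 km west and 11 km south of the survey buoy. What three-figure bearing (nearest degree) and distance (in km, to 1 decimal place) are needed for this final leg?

Leg 1 (309°, 25 km): east 25 sin 309° = -19.43, north 25 cos 309° = 15.73
Current position: (-19.43, 15.73). Target: (-22, -11). Remaining: Δeast = -2.57, Δnorth = -26.73.
Bearing = atan2(-2.57, -26.73) mod 360° = 185.49°; distance = √((-2.57)² + (-26.73)²) = 26.856 km.

185°, 26.9 km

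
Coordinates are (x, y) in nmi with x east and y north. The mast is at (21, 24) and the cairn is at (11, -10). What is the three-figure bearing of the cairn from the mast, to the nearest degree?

196°

Δeast = 11 − 21 = -10.00; Δnorth = -10 − 24 = -34.00.
Bearing = atan2(Δeast, Δnorth) mod 360° = 196.39° ≈ 196°.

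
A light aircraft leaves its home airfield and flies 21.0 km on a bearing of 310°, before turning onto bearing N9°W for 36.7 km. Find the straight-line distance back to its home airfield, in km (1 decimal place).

54.3 km

Leg 1 (310°, 21.0 km): east 21.0 sin 310° = -16.09, north 21.0 cos 310° = 13.50
Leg 2 (N9°W, 36.7 km): east 36.7 sin 351° = -5.74, north 36.7 cos 351° = 36.25
Net: -21.83 east, 49.75 north. Distance = √((-21.83)² + (49.75)²) = 54.325 km.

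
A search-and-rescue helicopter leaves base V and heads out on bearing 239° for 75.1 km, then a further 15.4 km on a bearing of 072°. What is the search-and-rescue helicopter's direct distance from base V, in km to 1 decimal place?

60.2 km

Leg 1 (239°, 75.1 km): east 75.1 sin 239° = -64.37, north 75.1 cos 239° = -38.68
Leg 2 (072°, 15.4 km): east 15.4 sin 72° = 14.65, north 15.4 cos 72° = 4.76
Net: -49.73 east, -33.92 north. Distance = √((-49.73)² + (-33.92)²) = 60.194 km.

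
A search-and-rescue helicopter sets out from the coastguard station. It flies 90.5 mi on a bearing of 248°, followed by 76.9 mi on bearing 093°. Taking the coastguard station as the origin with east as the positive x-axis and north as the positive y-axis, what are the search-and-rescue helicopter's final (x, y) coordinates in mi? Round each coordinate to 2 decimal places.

(-7.12, -37.93)

Leg 1 (248°, 90.5 mi): east 90.5 sin 248° = -83.91, north 90.5 cos 248° = -33.90
Leg 2 (093°, 76.9 mi): east 76.9 sin 93° = 76.79, north 76.9 cos 93° = -4.02
Summing: -7.12 mi east, -37.93 mi north → (-7.12, -37.93).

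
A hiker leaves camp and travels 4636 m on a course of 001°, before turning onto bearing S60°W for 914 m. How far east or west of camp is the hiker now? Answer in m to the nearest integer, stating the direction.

Leg 1 (001°, 4636 m): east 4636 sin 1° = 80.91, north 4636 cos 1° = 4635.29
Leg 2 (S60°W, 914 m): east 914 sin 240° = -791.55, north 914 cos 240° = -457.00
Net east component: -710.64 m.

711 m west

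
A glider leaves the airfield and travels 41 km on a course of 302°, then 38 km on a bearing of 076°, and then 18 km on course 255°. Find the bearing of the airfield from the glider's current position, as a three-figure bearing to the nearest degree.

150°

Leg 1 (302°, 41 km): east 41 sin 302° = -34.77, north 41 cos 302° = 21.73
Leg 2 (076°, 38 km): east 38 sin 76° = 36.87, north 38 cos 76° = 9.19
Leg 3 (255°, 18 km): east 18 sin 255° = -17.39, north 18 cos 255° = -4.66
Net displacement: -15.29 east, 26.26 north. Direction back to start is (15.29, -26.26): bearing = atan2(15.29, -26.26) mod 360° = 149.80° ≈ 150°.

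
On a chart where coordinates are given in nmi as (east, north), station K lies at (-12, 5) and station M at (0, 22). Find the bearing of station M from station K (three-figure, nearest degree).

035°

Δeast = 0 − -12 = 12.00; Δnorth = 22 − 5 = 17.00.
Bearing = atan2(Δeast, Δnorth) mod 360° = 35.22° ≈ 035°.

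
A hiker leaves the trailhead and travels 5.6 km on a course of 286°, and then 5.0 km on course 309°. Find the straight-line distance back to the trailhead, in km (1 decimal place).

Leg 1 (286°, 5.6 km): east 5.6 sin 286° = -5.38, north 5.6 cos 286° = 1.54
Leg 2 (309°, 5.0 km): east 5.0 sin 309° = -3.89, north 5.0 cos 309° = 3.15
Net: -9.27 east, 4.69 north. Distance = √((-9.27)² + (4.69)²) = 10.388 km.

10.4 km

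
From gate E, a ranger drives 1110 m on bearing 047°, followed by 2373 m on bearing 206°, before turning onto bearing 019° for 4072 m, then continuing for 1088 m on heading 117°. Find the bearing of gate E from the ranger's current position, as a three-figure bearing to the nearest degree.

226°

Leg 1 (047°, 1110 m): east 1110 sin 47° = 811.80, north 1110 cos 47° = 757.02
Leg 2 (206°, 2373 m): east 2373 sin 206° = -1040.25, north 2373 cos 206° = -2132.84
Leg 3 (019°, 4072 m): east 4072 sin 19° = 1325.71, north 4072 cos 19° = 3850.15
Leg 4 (117°, 1088 m): east 1088 sin 117° = 969.42, north 1088 cos 117° = -493.94
Net displacement: 2066.68 east, 1980.39 north. Direction back to start is (-2066.68, -1980.39): bearing = atan2(-2066.68, -1980.39) mod 360° = 226.22° ≈ 226°.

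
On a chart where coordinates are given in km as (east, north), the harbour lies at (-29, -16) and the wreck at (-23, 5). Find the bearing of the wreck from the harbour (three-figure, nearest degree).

Δeast = -23 − -29 = 6.00; Δnorth = 5 − -16 = 21.00.
Bearing = atan2(Δeast, Δnorth) mod 360° = 15.95° ≈ 016°.

016°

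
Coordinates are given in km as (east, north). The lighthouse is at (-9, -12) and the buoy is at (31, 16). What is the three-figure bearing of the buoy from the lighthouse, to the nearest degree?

Δeast = 31 − -9 = 40.00; Δnorth = 16 − -12 = 28.00.
Bearing = atan2(Δeast, Δnorth) mod 360° = 55.01° ≈ 055°.

055°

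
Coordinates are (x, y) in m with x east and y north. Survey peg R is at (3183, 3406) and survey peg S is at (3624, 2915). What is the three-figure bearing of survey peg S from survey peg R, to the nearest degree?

Δeast = 3624 − 3183 = 441.00; Δnorth = 2915 − 3406 = -491.00.
Bearing = atan2(Δeast, Δnorth) mod 360° = 138.07° ≈ 138°.

138°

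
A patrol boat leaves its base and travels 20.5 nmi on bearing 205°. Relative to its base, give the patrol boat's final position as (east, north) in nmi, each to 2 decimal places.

Leg 1 (205°, 20.5 nmi): east 20.5 sin 205° = -8.66, north 20.5 cos 205° = -18.58
Summing: -8.66 nmi east, -18.58 nmi north → (-8.66, -18.58).

(-8.66, -18.58)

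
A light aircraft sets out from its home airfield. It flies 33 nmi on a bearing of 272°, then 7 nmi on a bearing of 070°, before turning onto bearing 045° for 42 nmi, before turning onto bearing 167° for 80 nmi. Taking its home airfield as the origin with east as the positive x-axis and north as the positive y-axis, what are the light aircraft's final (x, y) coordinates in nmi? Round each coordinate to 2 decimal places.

Leg 1 (272°, 33 nmi): east 33 sin 272° = -32.98, north 33 cos 272° = 1.15
Leg 2 (070°, 7 nmi): east 7 sin 70° = 6.58, north 7 cos 70° = 2.39
Leg 3 (045°, 42 nmi): east 42 sin 45° = 29.70, north 42 cos 45° = 29.70
Leg 4 (167°, 80 nmi): east 80 sin 167° = 18.00, north 80 cos 167° = -77.95
Summing: 21.29 nmi east, -44.71 nmi north → (21.29, -44.71).

(21.29, -44.71)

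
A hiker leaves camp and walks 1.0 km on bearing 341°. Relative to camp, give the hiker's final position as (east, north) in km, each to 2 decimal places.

Leg 1 (341°, 1.0 km): east 1.0 sin 341° = -0.33, north 1.0 cos 341° = 0.95
Summing: -0.33 km east, 0.95 km north → (-0.33, 0.95).

(-0.33, 0.95)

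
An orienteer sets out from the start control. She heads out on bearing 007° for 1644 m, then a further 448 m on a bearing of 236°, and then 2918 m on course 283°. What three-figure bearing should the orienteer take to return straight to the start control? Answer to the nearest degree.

Leg 1 (007°, 1644 m): east 1644 sin 7° = 200.35, north 1644 cos 7° = 1631.75
Leg 2 (236°, 448 m): east 448 sin 236° = -371.41, north 448 cos 236° = -250.52
Leg 3 (283°, 2918 m): east 2918 sin 283° = -2843.21, north 2918 cos 283° = 656.41
Net displacement: -3014.27 east, 2037.63 north. Direction back to start is (3014.27, -2037.63): bearing = atan2(3014.27, -2037.63) mod 360° = 124.06° ≈ 124°.

124°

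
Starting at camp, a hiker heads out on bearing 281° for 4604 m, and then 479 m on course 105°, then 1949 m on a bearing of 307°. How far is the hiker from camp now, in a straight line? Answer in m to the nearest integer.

5935 m

Leg 1 (281°, 4604 m): east 4604 sin 281° = -4519.41, north 4604 cos 281° = 878.48
Leg 2 (105°, 479 m): east 479 sin 105° = 462.68, north 479 cos 105° = -123.97
Leg 3 (307°, 1949 m): east 1949 sin 307° = -1556.54, north 1949 cos 307° = 1172.94
Net: -5613.27 east, 1927.45 north. Distance = √((-5613.27)² + (1927.45)²) = 5934.972 m.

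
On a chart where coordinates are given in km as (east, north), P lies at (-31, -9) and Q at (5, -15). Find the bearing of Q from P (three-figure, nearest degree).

Δeast = 5 − -31 = 36.00; Δnorth = -15 − -9 = -6.00.
Bearing = atan2(Δeast, Δnorth) mod 360° = 99.46° ≈ 099°.

099°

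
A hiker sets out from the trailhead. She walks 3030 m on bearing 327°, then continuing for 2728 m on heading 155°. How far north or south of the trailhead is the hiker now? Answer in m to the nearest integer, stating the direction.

69 m north

Leg 1 (327°, 3030 m): east 3030 sin 327° = -1650.26, north 3030 cos 327° = 2541.17
Leg 2 (155°, 2728 m): east 2728 sin 155° = 1152.90, north 2728 cos 155° = -2472.41
Net north component: 68.76 m.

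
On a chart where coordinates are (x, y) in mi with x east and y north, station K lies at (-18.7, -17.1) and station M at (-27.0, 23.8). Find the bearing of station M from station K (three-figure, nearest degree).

Δeast = -27.0 − -18.7 = -8.30; Δnorth = 23.8 − -17.1 = 40.90.
Bearing = atan2(Δeast, Δnorth) mod 360° = 348.53° ≈ 349°.

349°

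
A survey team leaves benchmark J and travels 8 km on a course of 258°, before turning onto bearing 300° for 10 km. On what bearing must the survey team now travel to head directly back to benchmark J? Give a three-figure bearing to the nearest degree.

Leg 1 (258°, 8 km): east 8 sin 258° = -7.83, north 8 cos 258° = -1.66
Leg 2 (300°, 10 km): east 10 sin 300° = -8.66, north 10 cos 300° = 5.00
Net displacement: -16.49 east, 3.34 north. Direction back to start is (16.49, -3.34): bearing = atan2(16.49, -3.34) mod 360° = 101.44° ≈ 101°.

101°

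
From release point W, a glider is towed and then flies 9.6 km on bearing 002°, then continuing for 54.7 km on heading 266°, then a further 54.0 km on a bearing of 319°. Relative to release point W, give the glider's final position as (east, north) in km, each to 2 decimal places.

Leg 1 (002°, 9.6 km): east 9.6 sin 2° = 0.34, north 9.6 cos 2° = 9.59
Leg 2 (266°, 54.7 km): east 54.7 sin 266° = -54.57, north 54.7 cos 266° = -3.82
Leg 3 (319°, 54.0 km): east 54.0 sin 319° = -35.43, north 54.0 cos 319° = 40.75
Summing: -89.66 km east, 46.53 km north → (-89.66, 46.53).

(-89.66, 46.53)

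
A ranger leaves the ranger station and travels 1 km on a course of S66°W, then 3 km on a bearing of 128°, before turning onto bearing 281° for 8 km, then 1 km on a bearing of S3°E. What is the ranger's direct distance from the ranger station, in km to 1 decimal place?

6.6 km

Leg 1 (S66°W, 1 km): east 1 sin 246° = -0.91, north 1 cos 246° = -0.41
Leg 2 (128°, 3 km): east 3 sin 128° = 2.36, north 3 cos 128° = -1.85
Leg 3 (281°, 8 km): east 8 sin 281° = -7.85, north 8 cos 281° = 1.53
Leg 4 (S3°E, 1 km): east 1 sin 177° = 0.05, north 1 cos 177° = -1.00
Net: -6.35 east, -1.73 north. Distance = √((-6.35)² + (-1.73)²) = 6.581 km.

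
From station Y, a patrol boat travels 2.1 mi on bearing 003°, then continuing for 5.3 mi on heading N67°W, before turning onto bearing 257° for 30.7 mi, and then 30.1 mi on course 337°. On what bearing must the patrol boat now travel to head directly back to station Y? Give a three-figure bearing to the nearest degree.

118°

Leg 1 (003°, 2.1 mi): east 2.1 sin 3° = 0.11, north 2.1 cos 3° = 2.10
Leg 2 (N67°W, 5.3 mi): east 5.3 sin 293° = -4.88, north 5.3 cos 293° = 2.07
Leg 3 (257°, 30.7 mi): east 30.7 sin 257° = -29.91, north 30.7 cos 257° = -6.91
Leg 4 (337°, 30.1 mi): east 30.1 sin 337° = -11.76, north 30.1 cos 337° = 27.71
Net displacement: -46.44 east, 24.97 north. Direction back to start is (46.44, -24.97): bearing = atan2(46.44, -24.97) mod 360° = 118.26° ≈ 118°.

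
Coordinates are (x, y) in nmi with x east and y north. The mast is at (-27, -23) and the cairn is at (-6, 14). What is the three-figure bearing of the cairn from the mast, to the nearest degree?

Δeast = -6 − -27 = 21.00; Δnorth = 14 − -23 = 37.00.
Bearing = atan2(Δeast, Δnorth) mod 360° = 29.58° ≈ 030°.

030°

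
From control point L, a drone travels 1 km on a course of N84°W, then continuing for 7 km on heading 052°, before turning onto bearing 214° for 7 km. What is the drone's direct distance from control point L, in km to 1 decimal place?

Leg 1 (N84°W, 1 km): east 1 sin 276° = -0.99, north 1 cos 276° = 0.10
Leg 2 (052°, 7 km): east 7 sin 52° = 5.52, north 7 cos 52° = 4.31
Leg 3 (214°, 7 km): east 7 sin 214° = -3.91, north 7 cos 214° = -5.80
Net: 0.61 east, -1.39 north. Distance = √((0.61)² + (-1.39)²) = 1.516 km.

1.5 km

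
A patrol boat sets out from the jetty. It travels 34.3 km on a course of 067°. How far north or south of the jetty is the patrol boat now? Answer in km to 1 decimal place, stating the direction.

13.4 km north

Leg 1 (067°, 34.3 km): east 34.3 sin 67° = 31.57, north 34.3 cos 67° = 13.40
Net north component: 13.40 km.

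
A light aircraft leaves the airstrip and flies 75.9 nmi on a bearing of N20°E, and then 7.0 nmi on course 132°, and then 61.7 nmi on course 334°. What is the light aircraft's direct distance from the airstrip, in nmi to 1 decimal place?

122.2 nmi

Leg 1 (N20°E, 75.9 nmi): east 75.9 sin 20° = 25.96, north 75.9 cos 20° = 71.32
Leg 2 (132°, 7.0 nmi): east 7.0 sin 132° = 5.20, north 7.0 cos 132° = -4.68
Leg 3 (334°, 61.7 nmi): east 61.7 sin 334° = -27.05, north 61.7 cos 334° = 55.46
Net: 4.11 east, 122.09 north. Distance = √((4.11)² + (122.09)²) = 122.164 nmi.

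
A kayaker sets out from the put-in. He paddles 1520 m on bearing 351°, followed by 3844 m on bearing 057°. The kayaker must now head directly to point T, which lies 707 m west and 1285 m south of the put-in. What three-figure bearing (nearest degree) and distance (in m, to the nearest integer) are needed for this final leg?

217°, 6120 m

Leg 1 (351°, 1520 m): east 1520 sin 351° = -237.78, north 1520 cos 351° = 1501.29
Leg 2 (057°, 3844 m): east 3844 sin 57° = 3223.85, north 3844 cos 57° = 2093.59
Current position: (2986.07, 3594.88). Target: (-707, -1285). Remaining: Δeast = -3693.07, Δnorth = -4879.88.
Bearing = atan2(-3693.07, -4879.88) mod 360° = 217.12°; distance = √((-3693.07)² + (-4879.88)²) = 6119.802 m.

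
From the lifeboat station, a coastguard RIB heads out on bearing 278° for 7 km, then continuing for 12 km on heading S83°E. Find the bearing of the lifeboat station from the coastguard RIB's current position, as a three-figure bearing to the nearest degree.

Leg 1 (278°, 7 km): east 7 sin 278° = -6.93, north 7 cos 278° = 0.97
Leg 2 (S83°E, 12 km): east 12 sin 97° = 11.91, north 12 cos 97° = -1.46
Net displacement: 4.98 east, -0.49 north. Direction back to start is (-4.98, 0.49): bearing = atan2(-4.98, 0.49) mod 360° = 275.60° ≈ 276°.

276°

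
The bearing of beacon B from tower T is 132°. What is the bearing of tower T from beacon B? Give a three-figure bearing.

Back-bearing = 132° + 180° = 312°.

312°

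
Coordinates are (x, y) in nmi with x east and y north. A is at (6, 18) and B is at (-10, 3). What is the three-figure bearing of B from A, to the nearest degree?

Δeast = -10 − 6 = -16.00; Δnorth = 3 − 18 = -15.00.
Bearing = atan2(Δeast, Δnorth) mod 360° = 226.85° ≈ 227°.

227°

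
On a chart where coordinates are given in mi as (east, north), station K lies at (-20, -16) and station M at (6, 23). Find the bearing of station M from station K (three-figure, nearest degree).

Δeast = 6 − -20 = 26.00; Δnorth = 23 − -16 = 39.00.
Bearing = atan2(Δeast, Δnorth) mod 360° = 33.69° ≈ 034°.

034°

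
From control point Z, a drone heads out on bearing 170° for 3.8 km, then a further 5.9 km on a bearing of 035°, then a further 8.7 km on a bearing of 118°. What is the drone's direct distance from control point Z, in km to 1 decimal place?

12.1 km

Leg 1 (170°, 3.8 km): east 3.8 sin 170° = 0.66, north 3.8 cos 170° = -3.74
Leg 2 (035°, 5.9 km): east 5.9 sin 35° = 3.38, north 5.9 cos 35° = 4.83
Leg 3 (118°, 8.7 km): east 8.7 sin 118° = 7.68, north 8.7 cos 118° = -4.08
Net: 11.73 east, -2.99 north. Distance = √((11.73)² + (-2.99)²) = 12.102 km.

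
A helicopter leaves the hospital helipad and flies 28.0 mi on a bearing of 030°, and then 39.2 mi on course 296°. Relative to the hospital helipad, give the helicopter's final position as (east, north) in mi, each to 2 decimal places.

Leg 1 (030°, 28.0 mi): east 28.0 sin 30° = 14.00, north 28.0 cos 30° = 24.25
Leg 2 (296°, 39.2 mi): east 39.2 sin 296° = -35.23, north 39.2 cos 296° = 17.18
Summing: -21.23 mi east, 41.43 mi north → (-21.23, 41.43).

(-21.23, 41.43)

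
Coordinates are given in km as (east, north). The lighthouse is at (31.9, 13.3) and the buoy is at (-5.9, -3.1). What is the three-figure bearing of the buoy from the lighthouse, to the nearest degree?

247°

Δeast = -5.9 − 31.9 = -37.80; Δnorth = -3.1 − 13.3 = -16.40.
Bearing = atan2(Δeast, Δnorth) mod 360° = 246.55° ≈ 247°.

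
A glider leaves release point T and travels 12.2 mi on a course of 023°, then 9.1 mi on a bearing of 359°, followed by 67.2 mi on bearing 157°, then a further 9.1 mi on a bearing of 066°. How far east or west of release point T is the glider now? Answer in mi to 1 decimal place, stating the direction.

Leg 1 (023°, 12.2 mi): east 12.2 sin 23° = 4.77, north 12.2 cos 23° = 11.23
Leg 2 (359°, 9.1 mi): east 9.1 sin 359° = -0.16, north 9.1 cos 359° = 9.10
Leg 3 (157°, 67.2 mi): east 67.2 sin 157° = 26.26, north 67.2 cos 157° = -61.86
Leg 4 (066°, 9.1 mi): east 9.1 sin 66° = 8.31, north 9.1 cos 66° = 3.70
Net east component: 39.18 mi.

39.2 mi east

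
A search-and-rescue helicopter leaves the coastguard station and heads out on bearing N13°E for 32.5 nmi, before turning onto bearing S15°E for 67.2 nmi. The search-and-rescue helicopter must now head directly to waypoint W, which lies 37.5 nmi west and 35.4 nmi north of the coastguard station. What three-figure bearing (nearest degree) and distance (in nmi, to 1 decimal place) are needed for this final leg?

318°, 92.6 nmi

Leg 1 (N13°E, 32.5 nmi): east 32.5 sin 13° = 7.31, north 32.5 cos 13° = 31.67
Leg 2 (S15°E, 67.2 nmi): east 67.2 sin 165° = 17.39, north 67.2 cos 165° = -64.91
Current position: (24.70, -33.24). Target: (-37.5, 35.4). Remaining: Δeast = -62.20, Δnorth = 68.64.
Bearing = atan2(-62.20, 68.64) mod 360° = 317.82°; distance = √((-62.20)² + (68.64)²) = 92.635 nmi.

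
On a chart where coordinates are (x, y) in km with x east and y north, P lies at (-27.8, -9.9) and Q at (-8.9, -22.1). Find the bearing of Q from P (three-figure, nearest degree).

123°

Δeast = -8.9 − -27.8 = 18.90; Δnorth = -22.1 − -9.9 = -12.20.
Bearing = atan2(Δeast, Δnorth) mod 360° = 122.84° ≈ 123°.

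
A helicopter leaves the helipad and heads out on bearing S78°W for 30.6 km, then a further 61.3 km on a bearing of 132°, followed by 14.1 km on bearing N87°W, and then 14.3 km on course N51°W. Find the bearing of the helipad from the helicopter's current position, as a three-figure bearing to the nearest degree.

Leg 1 (S78°W, 30.6 km): east 30.6 sin 258° = -29.93, north 30.6 cos 258° = -6.36
Leg 2 (132°, 61.3 km): east 61.3 sin 132° = 45.55, north 61.3 cos 132° = -41.02
Leg 3 (N87°W, 14.1 km): east 14.1 sin 273° = -14.08, north 14.1 cos 273° = 0.74
Leg 4 (N51°W, 14.3 km): east 14.3 sin 309° = -11.11, north 14.3 cos 309° = 9.00
Net displacement: -9.57 east, -37.64 north. Direction back to start is (9.57, 37.64): bearing = atan2(9.57, 37.64) mod 360° = 14.26° ≈ 014°.

014°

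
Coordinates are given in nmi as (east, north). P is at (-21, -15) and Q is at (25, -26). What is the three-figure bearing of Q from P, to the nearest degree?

103°

Δeast = 25 − -21 = 46.00; Δnorth = -26 − -15 = -11.00.
Bearing = atan2(Δeast, Δnorth) mod 360° = 103.45° ≈ 103°.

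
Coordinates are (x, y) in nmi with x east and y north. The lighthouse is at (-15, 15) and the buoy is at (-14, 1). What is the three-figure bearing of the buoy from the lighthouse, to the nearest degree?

Δeast = -14 − -15 = 1.00; Δnorth = 1 − 15 = -14.00.
Bearing = atan2(Δeast, Δnorth) mod 360° = 175.91° ≈ 176°.

176°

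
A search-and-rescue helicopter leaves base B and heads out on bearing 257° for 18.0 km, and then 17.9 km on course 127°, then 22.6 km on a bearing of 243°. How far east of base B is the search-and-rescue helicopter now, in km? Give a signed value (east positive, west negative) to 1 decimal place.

-23.4 km

Leg 1 (257°, 18.0 km): east 18.0 sin 257° = -17.54, north 18.0 cos 257° = -4.05
Leg 2 (127°, 17.9 km): east 17.9 sin 127° = 14.30, north 17.9 cos 127° = -10.77
Leg 3 (243°, 22.6 km): east 22.6 sin 243° = -20.14, north 22.6 cos 243° = -10.26
Net east component: -23.38 km.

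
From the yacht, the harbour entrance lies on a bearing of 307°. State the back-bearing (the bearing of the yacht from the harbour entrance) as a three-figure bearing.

Back-bearing = 307° − 180° = 127°.

127°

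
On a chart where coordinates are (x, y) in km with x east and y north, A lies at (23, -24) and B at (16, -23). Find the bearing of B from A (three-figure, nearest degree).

278°

Δeast = 16 − 23 = -7.00; Δnorth = -23 − -24 = 1.00.
Bearing = atan2(Δeast, Δnorth) mod 360° = 278.13° ≈ 278°.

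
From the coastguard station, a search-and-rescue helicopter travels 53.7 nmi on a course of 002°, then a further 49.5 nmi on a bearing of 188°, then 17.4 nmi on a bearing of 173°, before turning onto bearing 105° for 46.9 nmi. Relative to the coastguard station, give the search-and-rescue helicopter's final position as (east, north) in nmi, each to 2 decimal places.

(42.41, -24.76)

Leg 1 (002°, 53.7 nmi): east 53.7 sin 2° = 1.87, north 53.7 cos 2° = 53.67
Leg 2 (188°, 49.5 nmi): east 49.5 sin 188° = -6.89, north 49.5 cos 188° = -49.02
Leg 3 (173°, 17.4 nmi): east 17.4 sin 173° = 2.12, north 17.4 cos 173° = -17.27
Leg 4 (105°, 46.9 nmi): east 46.9 sin 105° = 45.30, north 46.9 cos 105° = -12.14
Summing: 42.41 nmi east, -24.76 nmi north → (42.41, -24.76).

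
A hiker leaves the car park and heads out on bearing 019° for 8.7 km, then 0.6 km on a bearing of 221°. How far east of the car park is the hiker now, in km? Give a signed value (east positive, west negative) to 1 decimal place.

2.4 km

Leg 1 (019°, 8.7 km): east 8.7 sin 19° = 2.83, north 8.7 cos 19° = 8.23
Leg 2 (221°, 0.6 km): east 0.6 sin 221° = -0.39, north 0.6 cos 221° = -0.45
Net east component: 2.44 km.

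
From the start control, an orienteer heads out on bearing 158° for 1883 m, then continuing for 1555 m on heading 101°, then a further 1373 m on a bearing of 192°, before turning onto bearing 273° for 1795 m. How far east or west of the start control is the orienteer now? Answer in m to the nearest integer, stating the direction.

Leg 1 (158°, 1883 m): east 1883 sin 158° = 705.38, north 1883 cos 158° = -1745.89
Leg 2 (101°, 1555 m): east 1555 sin 101° = 1526.43, north 1555 cos 101° = -296.71
Leg 3 (192°, 1373 m): east 1373 sin 192° = -285.46, north 1373 cos 192° = -1343.00
Leg 4 (273°, 1795 m): east 1795 sin 273° = -1792.54, north 1795 cos 273° = 93.94
Net east component: 153.81 m.

154 m east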